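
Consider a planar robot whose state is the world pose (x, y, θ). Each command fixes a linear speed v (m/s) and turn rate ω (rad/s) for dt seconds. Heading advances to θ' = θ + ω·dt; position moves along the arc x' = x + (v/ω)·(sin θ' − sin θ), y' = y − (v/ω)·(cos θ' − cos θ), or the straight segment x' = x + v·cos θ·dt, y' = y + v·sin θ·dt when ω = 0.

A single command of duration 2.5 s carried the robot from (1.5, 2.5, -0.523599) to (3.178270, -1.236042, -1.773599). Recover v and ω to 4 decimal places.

Δθ = -1.773599 − -0.523599 = -1.250000
ω = Δθ/dt = -1.250000/2.5 = -0.5000
R = −Δy/(cos θ' − cos θ) = -3.5000
v = R·ω = -3.5000·-0.5000 = 1.7500

v = 1.7500, ω = -0.5000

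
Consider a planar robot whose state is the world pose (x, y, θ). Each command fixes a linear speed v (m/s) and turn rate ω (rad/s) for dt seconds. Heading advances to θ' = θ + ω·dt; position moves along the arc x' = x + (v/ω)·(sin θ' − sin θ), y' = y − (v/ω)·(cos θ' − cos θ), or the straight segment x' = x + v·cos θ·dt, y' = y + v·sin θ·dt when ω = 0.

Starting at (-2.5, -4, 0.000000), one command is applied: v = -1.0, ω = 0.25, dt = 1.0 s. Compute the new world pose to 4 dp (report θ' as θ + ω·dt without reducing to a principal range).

(-3.4896, -4.1244, 0.2500)

θ' = 0.0000 + 0.25·1.0 = 0.2500
R = v/ω = -1.0/0.25 = -4.0000
x' = -2.5 + -4.0000·(sin 0.2500 − sin 0.0000) = -3.4896
y' = -4 − -4.0000·(cos 0.2500 − cos 0.0000) = -4.1244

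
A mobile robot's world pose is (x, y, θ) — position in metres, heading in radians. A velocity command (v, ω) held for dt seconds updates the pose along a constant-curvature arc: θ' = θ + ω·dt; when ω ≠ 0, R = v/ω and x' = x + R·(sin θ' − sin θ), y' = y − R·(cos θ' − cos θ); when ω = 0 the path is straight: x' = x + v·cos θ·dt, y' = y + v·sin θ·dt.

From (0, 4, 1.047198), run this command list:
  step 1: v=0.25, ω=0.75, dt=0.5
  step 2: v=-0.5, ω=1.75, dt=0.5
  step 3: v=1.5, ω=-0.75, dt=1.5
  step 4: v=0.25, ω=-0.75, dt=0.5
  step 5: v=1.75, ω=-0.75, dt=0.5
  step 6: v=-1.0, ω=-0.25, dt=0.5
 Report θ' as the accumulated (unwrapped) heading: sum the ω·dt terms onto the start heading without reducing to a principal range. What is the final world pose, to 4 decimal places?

step 1: θ'=1.4222 (R=0.3333) → pose (0.0410, 4.1173, 1.4222)
step 2: θ'=2.2972 (R=-0.2857) → pose (0.1100, 3.8852, 2.2972)
step 3: θ'=1.1722 (R=-2.0000) → pose (-0.2381, 5.9899, 1.1722)
step 4: θ'=0.7972 (R=-0.3333) → pose (-0.1694, 6.0934, 0.7972)
step 5: θ'=0.4222 (R=-2.3333) → pose (0.5438, 6.5915, 0.4222)
step 6: θ'=0.2972 (R=4.0000) → pose (0.0761, 6.4156, 0.2972)

(0.0761, 6.4156, 0.2972)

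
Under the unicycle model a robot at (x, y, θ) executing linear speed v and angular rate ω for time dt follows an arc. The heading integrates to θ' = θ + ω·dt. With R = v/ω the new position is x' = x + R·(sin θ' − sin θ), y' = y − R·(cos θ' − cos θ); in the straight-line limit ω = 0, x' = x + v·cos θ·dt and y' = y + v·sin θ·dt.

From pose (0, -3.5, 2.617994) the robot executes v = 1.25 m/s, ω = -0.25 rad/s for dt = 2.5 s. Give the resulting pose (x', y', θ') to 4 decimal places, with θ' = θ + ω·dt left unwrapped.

(-2.0610, -1.2187, 1.9930)

θ' = 2.6180 + -0.25·2.5 = 1.9930
R = v/ω = 1.25/-0.25 = -5.0000
x' = 0 + -5.0000·(sin 1.9930 − sin 2.6180) = -2.0610
y' = -3.5 − -5.0000·(cos 1.9930 − cos 2.6180) = -1.2187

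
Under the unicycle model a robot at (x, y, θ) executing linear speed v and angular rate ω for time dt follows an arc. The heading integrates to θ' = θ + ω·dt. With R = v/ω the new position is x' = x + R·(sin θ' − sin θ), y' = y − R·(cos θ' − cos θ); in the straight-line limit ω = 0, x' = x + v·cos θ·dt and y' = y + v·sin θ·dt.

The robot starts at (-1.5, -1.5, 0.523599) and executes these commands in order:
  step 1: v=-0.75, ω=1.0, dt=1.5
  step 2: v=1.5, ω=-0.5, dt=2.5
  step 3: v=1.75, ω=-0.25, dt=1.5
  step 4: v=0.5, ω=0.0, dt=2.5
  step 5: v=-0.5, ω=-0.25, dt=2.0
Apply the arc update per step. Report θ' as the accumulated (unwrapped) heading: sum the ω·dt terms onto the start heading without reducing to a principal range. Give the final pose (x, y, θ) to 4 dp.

step 1: θ'=2.0236 (R=-0.7500) → pose (-1.7994, -2.4776, 2.0236)
step 2: θ'=0.7736 (R=-3.0000) → pose (-1.1979, 0.9810, 0.7736)
step 3: θ'=0.3986 (R=-7.0000) → pose (0.9762, 2.4245, 0.3986)
step 4: θ'=0.3986 (straight) → pose (2.1282, 2.9096, 0.3986)
step 5: θ'=-0.1014 (R=2.0000) → pose (1.1495, 2.7631, -0.1014)

(1.1495, 2.7631, -0.1014)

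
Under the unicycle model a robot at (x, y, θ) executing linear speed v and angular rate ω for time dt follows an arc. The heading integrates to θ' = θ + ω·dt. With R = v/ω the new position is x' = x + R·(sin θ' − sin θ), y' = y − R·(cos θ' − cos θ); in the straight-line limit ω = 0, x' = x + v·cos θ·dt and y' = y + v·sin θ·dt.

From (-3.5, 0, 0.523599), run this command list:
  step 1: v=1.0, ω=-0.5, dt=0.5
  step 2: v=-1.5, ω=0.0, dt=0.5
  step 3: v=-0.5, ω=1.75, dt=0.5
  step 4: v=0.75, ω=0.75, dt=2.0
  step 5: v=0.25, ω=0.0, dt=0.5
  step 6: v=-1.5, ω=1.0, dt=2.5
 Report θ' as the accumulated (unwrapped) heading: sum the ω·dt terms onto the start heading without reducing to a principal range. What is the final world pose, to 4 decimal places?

(-2.4255, 3.1379, 5.1486)

step 1: θ'=0.2736 (R=-2.0000) → pose (-3.0404, 0.1936, 0.2736)
step 2: θ'=0.2736 (straight) → pose (-3.7625, -0.0091, 0.2736)
step 3: θ'=1.1486 (R=-0.2857) → pose (-3.9459, -0.1671, 1.1486)
step 4: θ'=2.6486 (R=1.0000) → pose (-4.3849, 1.1236, 2.6486)
step 5: θ'=2.6486 (straight) → pose (-4.4950, 1.1827, 2.6486)
step 6: θ'=5.1486 (R=-1.5000) → pose (-2.4255, 3.1379, 5.1486)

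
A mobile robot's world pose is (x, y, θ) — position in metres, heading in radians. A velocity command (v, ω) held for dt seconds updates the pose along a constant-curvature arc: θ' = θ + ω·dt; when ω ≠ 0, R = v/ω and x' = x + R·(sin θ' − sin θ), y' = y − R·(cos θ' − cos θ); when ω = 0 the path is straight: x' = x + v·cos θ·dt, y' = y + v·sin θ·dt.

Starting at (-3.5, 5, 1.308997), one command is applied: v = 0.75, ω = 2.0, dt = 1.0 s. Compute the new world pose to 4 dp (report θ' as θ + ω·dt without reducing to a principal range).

(-3.9247, 5.4668, 3.3090)

θ' = 1.3090 + 2.0·1.0 = 3.3090
R = v/ω = 0.75/2.0 = 0.3750
x' = -3.5 + 0.3750·(sin 3.3090 − sin 1.3090) = -3.9247
y' = 5 − 0.3750·(cos 3.3090 − cos 1.3090) = 5.4668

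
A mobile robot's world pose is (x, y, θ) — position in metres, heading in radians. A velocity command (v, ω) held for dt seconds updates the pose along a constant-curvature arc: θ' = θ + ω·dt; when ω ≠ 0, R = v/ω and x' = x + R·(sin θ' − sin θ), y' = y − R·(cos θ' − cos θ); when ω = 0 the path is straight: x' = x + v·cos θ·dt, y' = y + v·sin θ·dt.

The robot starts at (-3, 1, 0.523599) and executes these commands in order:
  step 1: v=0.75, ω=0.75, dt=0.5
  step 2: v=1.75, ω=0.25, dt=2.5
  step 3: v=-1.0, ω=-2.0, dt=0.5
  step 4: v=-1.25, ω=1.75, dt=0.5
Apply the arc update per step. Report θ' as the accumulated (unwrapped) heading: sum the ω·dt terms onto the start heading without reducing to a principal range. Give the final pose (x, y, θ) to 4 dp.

step 1: θ'=0.8986 (R=1.0000) → pose (-2.7175, 1.2433, 0.8986)
step 2: θ'=1.5236 (R=7.0000) → pose (-1.2025, 5.2720, 1.5236)
step 3: θ'=0.5236 (R=0.5000) → pose (-1.4520, 4.8626, 0.5236)
step 4: θ'=1.3986 (R=-0.7143) → pose (-1.7985, 4.3664, 1.3986)

(-1.7985, 4.3664, 1.3986)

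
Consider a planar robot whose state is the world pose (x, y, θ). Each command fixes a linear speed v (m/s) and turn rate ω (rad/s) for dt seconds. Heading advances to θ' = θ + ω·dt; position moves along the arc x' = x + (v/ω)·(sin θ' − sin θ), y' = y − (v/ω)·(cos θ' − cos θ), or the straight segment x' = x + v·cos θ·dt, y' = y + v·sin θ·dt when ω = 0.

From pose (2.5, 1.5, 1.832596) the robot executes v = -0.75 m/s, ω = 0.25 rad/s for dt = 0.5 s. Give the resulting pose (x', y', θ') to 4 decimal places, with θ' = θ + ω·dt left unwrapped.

θ' = 1.8326 + 0.25·0.5 = 1.9576
R = v/ω = -0.75/0.25 = -3.0000
x' = 2.5 + -3.0000·(sin 1.9576 − sin 1.8326) = 2.6194
y' = 1.5 − -3.0000·(cos 1.9576 − cos 1.8326) = 1.1448

(2.6194, 1.1448, 1.9576)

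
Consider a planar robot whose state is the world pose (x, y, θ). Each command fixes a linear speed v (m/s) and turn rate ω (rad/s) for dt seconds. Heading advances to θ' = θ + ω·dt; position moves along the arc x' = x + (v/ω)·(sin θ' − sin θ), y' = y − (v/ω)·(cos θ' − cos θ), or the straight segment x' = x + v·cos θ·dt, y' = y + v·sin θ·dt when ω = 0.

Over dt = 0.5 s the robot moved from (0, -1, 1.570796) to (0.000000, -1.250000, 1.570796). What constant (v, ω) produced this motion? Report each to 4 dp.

v = -0.5000, ω = 0.0000

Δθ = 1.570796 − 1.570796 = 0.000000
ω = Δθ/dt = 0.000000/0.5 = 0.0000
ω = 0 → v = (Δx·cos θ + Δy·sin θ)/dt = -0.5000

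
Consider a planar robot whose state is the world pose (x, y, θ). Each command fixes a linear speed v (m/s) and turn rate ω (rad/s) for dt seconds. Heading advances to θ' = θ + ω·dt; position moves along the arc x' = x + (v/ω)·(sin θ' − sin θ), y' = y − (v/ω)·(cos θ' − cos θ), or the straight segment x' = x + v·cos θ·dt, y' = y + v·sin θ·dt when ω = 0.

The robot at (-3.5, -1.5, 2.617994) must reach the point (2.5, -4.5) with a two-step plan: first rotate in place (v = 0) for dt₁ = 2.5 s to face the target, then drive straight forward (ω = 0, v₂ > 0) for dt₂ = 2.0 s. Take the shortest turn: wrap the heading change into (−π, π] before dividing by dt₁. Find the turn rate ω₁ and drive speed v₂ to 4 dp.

heading to target = atan2(-4.5−-1.5, 2.5−-3.5) = -0.4636
Δθ = wrap(-0.4636 − 2.6180) = -3.0816; ω₁ = Δθ/dt₁ = -1.2327
distance = √((2.5−-3.5)² + (-4.5−-1.5)²) = 6.7082; v₂ = distance/dt₂ = 3.3541

ω₁ = -1.2327, v₂ = 3.3541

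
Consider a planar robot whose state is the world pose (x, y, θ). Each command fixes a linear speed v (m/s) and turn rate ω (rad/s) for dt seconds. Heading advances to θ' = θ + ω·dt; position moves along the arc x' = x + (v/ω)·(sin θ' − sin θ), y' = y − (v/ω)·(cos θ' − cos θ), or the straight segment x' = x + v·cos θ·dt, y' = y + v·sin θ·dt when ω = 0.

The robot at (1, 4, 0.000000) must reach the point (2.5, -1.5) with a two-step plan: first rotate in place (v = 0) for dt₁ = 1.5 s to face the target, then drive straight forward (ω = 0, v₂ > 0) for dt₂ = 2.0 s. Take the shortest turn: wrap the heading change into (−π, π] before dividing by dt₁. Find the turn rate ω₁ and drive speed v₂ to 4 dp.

heading to target = atan2(-1.5−4, 2.5−1) = -1.3045
Δθ = wrap(-1.3045 − 0.0000) = -1.3045; ω₁ = Δθ/dt₁ = -0.8697
distance = √((2.5−1)² + (-1.5−4)²) = 5.7009; v₂ = distance/dt₂ = 2.8504

ω₁ = -0.8697, v₂ = 2.8504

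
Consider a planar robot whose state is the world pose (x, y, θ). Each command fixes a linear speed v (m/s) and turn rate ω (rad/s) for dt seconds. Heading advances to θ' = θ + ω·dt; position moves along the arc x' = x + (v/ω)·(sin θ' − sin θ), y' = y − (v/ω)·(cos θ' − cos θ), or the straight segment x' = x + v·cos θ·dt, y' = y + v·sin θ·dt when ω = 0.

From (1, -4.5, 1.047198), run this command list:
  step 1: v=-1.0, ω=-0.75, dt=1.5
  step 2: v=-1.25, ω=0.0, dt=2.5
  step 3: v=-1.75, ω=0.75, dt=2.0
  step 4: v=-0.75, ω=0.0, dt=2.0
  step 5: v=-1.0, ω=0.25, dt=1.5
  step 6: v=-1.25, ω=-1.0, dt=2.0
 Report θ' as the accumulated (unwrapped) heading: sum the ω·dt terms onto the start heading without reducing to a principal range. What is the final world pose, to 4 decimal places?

step 1: θ'=-0.0778 (R=1.3333) → pose (-0.2583, -5.1626, -0.0778)
step 2: θ'=-0.0778 (straight) → pose (-3.3739, -4.9197, -0.0778)
step 3: θ'=1.4222 (R=-2.3333) → pose (-5.8629, -6.9006, 1.4222)
step 4: θ'=1.4222 (straight) → pose (-6.0849, -8.3840, 1.4222)
step 5: θ'=1.7972 (R=-4.0000) → pose (-6.0269, -9.8741, 1.7972)
step 6: θ'=-0.2028 (R=1.2500) → pose (-7.4968, -11.3791, -0.2028)

(-7.4968, -11.3791, -0.2028)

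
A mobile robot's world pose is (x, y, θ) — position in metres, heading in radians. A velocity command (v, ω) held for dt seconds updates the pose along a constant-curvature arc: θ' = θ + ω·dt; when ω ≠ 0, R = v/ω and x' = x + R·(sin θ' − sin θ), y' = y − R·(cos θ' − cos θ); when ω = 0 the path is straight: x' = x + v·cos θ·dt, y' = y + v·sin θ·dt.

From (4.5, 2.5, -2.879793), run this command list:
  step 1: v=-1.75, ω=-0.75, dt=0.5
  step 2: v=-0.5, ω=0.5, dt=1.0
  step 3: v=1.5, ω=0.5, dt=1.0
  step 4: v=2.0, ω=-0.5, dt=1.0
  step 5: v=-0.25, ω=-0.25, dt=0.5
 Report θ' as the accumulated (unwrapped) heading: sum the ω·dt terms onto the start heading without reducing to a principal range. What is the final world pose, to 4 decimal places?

step 1: θ'=-3.2548 (R=2.3333) → pose (5.3675, 2.5646, -3.2548)
step 2: θ'=-2.7548 (R=-1.0000) → pose (5.8577, 2.6321, -2.7548)
step 3: θ'=-2.2548 (R=3.0000) → pose (4.6642, 1.7494, -2.2548)
step 4: θ'=-2.7548 (R=-4.0000) → pose (3.0729, 0.5725, -2.7548)
step 5: θ'=-2.8798 (R=1.0000) → pose (3.1913, 0.6123, -2.8798)

(3.1913, 0.6123, -2.8798)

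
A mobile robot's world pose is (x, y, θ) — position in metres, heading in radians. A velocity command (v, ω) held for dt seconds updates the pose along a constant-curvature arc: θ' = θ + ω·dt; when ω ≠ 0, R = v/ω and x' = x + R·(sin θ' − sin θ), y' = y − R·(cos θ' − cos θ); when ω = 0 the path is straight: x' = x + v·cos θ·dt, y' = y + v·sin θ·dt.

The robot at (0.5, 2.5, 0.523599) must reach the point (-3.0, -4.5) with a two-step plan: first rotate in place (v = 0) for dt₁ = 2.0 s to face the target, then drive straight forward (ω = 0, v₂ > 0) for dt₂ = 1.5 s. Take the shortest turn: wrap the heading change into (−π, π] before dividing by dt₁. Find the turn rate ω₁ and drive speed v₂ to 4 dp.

ω₁ = -1.2790, v₂ = 5.2175

heading to target = atan2(-4.5−2.5, -3−0.5) = -2.0344
Δθ = wrap(-2.0344 − 0.5236) = -2.5580; ω₁ = Δθ/dt₁ = -1.2790
distance = √((-3−0.5)² + (-4.5−2.5)²) = 7.8262; v₂ = distance/dt₂ = 5.2175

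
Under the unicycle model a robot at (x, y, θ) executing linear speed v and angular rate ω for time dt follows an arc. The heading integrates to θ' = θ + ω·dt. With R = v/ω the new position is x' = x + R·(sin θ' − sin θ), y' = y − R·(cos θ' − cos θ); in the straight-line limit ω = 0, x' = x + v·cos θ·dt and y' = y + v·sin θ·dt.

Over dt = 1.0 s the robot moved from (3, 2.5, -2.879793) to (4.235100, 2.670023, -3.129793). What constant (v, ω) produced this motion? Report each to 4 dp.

v = -1.2500, ω = -0.2500

Δθ = -3.129793 − -2.879793 = -0.250000
ω = Δθ/dt = -0.250000/1.0 = -0.2500
R = Δx/(sin θ' − sin θ) = 5.0000
v = R·ω = 5.0000·-0.2500 = -1.2500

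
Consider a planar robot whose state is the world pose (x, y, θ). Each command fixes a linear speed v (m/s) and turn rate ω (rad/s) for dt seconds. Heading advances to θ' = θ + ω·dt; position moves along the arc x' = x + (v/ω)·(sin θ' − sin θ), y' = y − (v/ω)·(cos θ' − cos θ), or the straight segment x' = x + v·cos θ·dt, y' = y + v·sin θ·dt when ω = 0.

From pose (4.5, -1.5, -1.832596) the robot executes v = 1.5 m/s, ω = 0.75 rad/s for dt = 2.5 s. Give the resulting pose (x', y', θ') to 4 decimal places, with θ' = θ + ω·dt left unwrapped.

θ' = -1.8326 + 0.75·2.5 = 0.0424
R = v/ω = 1.5/0.75 = 2.0000
x' = 4.5 + 2.0000·(sin 0.0424 − sin -1.8326) = 6.5166
y' = -1.5 − 2.0000·(cos 0.0424 − cos -1.8326) = -4.0158

(6.5166, -4.0158, 0.0424)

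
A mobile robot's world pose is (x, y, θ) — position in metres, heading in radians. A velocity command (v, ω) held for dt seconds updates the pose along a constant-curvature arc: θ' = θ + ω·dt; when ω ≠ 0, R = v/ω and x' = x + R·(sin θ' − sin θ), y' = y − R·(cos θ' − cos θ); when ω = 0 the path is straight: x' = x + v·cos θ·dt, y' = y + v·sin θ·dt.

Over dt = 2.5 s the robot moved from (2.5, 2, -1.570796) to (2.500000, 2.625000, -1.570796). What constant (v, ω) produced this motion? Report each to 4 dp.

v = -0.2500, ω = 0.0000

Δθ = -1.570796 − -1.570796 = 0.000000
ω = Δθ/dt = 0.000000/2.5 = 0.0000
ω = 0 → v = (Δx·cos θ + Δy·sin θ)/dt = -0.2500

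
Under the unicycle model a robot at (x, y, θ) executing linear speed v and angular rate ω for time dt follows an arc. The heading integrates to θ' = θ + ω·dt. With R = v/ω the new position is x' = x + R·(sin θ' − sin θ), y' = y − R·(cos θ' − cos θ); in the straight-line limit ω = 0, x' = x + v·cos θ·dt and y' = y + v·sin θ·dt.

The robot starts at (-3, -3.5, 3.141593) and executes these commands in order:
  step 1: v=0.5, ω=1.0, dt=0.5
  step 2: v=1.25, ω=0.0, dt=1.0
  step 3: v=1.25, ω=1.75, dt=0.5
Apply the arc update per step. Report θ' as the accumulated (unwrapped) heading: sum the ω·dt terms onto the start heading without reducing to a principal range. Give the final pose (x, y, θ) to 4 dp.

(-4.6949, -4.6484, 4.5166)

step 1: θ'=3.6416 (R=0.5000) → pose (-3.2397, -3.5612, 3.6416)
step 2: θ'=3.6416 (straight) → pose (-4.3367, -4.1605, 3.6416)
step 3: θ'=4.5166 (R=0.7143) → pose (-4.6949, -4.6484, 4.5166)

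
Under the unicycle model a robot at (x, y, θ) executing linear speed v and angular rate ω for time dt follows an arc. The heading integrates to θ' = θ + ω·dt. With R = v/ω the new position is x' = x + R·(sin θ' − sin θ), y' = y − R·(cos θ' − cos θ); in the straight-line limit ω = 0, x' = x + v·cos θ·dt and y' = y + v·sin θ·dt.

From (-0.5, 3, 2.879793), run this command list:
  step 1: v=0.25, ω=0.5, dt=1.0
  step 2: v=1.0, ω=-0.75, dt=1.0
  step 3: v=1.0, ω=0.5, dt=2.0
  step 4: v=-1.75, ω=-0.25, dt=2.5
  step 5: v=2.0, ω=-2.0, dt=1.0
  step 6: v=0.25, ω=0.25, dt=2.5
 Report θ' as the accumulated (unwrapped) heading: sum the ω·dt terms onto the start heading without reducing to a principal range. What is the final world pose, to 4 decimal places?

step 1: θ'=3.3798 (R=0.5000) → pose (-0.7474, 3.0029, 3.3798)
step 2: θ'=2.6298 (R=-1.3333) → pose (-1.7150, 3.1361, 2.6298)
step 3: θ'=3.6298 (R=2.0000) → pose (-3.6326, 3.1587, 3.6298)
step 4: θ'=3.0048 (R=7.0000) → pose (0.6053, 3.9111, 3.0048)
step 5: θ'=1.0048 (R=-1.0000) → pose (-0.1024, 5.4380, 1.0048)
step 6: θ'=1.6298 (R=1.0000) → pose (0.0518, 6.0332, 1.6298)

(0.0518, 6.0332, 1.6298)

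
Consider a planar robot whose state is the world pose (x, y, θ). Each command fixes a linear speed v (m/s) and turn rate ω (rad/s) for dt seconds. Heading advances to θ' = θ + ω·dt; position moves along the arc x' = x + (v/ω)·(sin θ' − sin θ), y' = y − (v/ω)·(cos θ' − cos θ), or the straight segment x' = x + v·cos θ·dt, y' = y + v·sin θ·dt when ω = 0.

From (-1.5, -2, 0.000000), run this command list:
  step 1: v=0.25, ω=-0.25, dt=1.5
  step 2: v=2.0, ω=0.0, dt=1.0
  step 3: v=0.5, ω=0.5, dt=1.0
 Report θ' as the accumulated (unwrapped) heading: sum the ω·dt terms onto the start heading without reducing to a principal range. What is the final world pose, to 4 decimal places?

(1.2182, -2.8637, 0.1250)

step 1: θ'=-0.3750 (R=-1.0000) → pose (-1.1337, -2.0695, -0.3750)
step 2: θ'=-0.3750 (straight) → pose (0.7273, -2.8020, -0.3750)
step 3: θ'=0.1250 (R=1.0000) → pose (1.2182, -2.8637, 0.1250)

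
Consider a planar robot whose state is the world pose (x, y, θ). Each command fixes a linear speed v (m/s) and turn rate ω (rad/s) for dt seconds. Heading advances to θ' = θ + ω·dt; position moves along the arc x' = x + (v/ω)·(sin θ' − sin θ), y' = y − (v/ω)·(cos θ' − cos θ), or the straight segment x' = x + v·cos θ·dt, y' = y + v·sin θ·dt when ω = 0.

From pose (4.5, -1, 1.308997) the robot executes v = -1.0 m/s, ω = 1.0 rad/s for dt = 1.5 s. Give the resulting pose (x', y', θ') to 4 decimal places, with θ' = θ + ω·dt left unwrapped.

θ' = 1.3090 + 1.0·1.5 = 2.8090
R = v/ω = -1.0/1.0 = -1.0000
x' = 4.5 + -1.0000·(sin 2.8090 − sin 1.3090) = 5.1394
y' = -1 − -1.0000·(cos 2.8090 − cos 1.3090) = -2.2040

(5.1394, -2.2040, 2.8090)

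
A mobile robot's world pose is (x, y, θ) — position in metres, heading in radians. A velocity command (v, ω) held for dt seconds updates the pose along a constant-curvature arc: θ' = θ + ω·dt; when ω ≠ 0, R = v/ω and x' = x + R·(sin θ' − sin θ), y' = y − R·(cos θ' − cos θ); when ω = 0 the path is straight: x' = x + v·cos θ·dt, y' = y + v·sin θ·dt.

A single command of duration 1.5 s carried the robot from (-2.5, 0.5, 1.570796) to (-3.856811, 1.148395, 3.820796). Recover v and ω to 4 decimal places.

Δθ = 3.820796 − 1.570796 = 2.250000
ω = Δθ/dt = 2.250000/1.5 = 1.5000
R = Δx/(sin θ' − sin θ) = 0.8333
v = R·ω = 0.8333·1.5000 = 1.2500

v = 1.2500, ω = 1.5000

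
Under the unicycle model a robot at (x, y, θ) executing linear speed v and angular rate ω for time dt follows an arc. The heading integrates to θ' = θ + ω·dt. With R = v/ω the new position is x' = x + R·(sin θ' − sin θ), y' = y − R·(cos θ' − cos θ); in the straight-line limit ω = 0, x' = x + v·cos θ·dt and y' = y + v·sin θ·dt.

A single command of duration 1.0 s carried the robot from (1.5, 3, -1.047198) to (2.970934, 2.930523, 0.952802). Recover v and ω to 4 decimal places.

Δθ = 0.952802 − -1.047198 = 2.000000
ω = Δθ/dt = 2.000000/1.0 = 2.0000
R = Δx/(sin θ' − sin θ) = 0.8750
v = R·ω = 0.8750·2.0000 = 1.7500

v = 1.7500, ω = 2.0000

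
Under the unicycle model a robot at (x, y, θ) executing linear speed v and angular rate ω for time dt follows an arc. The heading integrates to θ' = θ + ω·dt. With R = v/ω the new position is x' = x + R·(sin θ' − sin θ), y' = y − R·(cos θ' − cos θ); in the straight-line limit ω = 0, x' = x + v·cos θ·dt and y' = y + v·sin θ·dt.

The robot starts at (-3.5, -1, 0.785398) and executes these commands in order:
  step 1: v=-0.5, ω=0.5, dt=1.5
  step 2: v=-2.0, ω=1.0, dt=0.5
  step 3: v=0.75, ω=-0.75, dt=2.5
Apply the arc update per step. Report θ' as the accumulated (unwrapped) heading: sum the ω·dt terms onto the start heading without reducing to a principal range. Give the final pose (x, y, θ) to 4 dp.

(-2.8472, -1.2034, 0.1604)

step 1: θ'=1.5354 (R=-1.0000) → pose (-3.7923, -1.6717, 1.5354)
step 2: θ'=2.0354 (R=-2.0000) → pose (-3.5815, -2.6386, 2.0354)
step 3: θ'=0.1604 (R=-1.0000) → pose (-2.8472, -1.2034, 0.1604)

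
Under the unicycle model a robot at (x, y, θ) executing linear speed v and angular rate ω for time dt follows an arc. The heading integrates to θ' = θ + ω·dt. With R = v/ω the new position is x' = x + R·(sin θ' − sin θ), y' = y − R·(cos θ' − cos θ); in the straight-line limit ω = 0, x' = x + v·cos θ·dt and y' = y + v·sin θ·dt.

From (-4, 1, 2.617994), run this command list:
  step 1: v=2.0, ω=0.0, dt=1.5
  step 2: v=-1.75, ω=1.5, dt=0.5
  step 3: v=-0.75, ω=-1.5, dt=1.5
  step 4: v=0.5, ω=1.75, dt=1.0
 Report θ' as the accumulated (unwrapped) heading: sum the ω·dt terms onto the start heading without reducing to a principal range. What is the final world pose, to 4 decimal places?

(-5.3707, 2.0676, 2.8680)

step 1: θ'=2.6180 (straight) → pose (-6.5981, 2.5000, 2.6180)
step 2: θ'=3.3680 (R=-1.1667) → pose (-5.7529, 2.3735, 3.3680)
step 3: θ'=1.1180 (R=0.5000) → pose (-5.1910, 1.6675, 1.1180)
step 4: θ'=2.8680 (R=0.2857) → pose (-5.3707, 2.0676, 2.8680)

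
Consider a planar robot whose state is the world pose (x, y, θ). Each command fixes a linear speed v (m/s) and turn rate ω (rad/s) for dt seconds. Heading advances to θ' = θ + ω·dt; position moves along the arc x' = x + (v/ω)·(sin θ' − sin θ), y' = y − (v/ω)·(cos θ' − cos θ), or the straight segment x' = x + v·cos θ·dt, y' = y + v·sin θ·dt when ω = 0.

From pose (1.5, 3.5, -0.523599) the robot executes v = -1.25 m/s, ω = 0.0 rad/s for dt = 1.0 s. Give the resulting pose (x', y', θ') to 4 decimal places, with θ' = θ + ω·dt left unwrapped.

(0.4175, 4.1250, -0.5236)

θ' = -0.5236 + 0.0·1.0 = -0.5236
ω = 0 → straight: x' = 1.5 + -1.25·cos(-0.5236)·1.0 = 0.4175
y' = 3.5 + -1.25·sin(-0.5236)·1.0 = 4.1250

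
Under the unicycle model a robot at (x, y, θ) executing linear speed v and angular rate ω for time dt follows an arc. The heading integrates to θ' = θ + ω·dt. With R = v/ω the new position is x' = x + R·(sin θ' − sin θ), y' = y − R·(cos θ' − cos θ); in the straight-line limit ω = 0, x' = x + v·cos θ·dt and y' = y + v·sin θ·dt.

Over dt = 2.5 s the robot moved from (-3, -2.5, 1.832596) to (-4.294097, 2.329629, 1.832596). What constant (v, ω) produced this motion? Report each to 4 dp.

v = 2.0000, ω = 0.0000

Δθ = 1.832596 − 1.832596 = 0.000000
ω = Δθ/dt = 0.000000/2.5 = 0.0000
ω = 0 → v = (Δx·cos θ + Δy·sin θ)/dt = 2.0000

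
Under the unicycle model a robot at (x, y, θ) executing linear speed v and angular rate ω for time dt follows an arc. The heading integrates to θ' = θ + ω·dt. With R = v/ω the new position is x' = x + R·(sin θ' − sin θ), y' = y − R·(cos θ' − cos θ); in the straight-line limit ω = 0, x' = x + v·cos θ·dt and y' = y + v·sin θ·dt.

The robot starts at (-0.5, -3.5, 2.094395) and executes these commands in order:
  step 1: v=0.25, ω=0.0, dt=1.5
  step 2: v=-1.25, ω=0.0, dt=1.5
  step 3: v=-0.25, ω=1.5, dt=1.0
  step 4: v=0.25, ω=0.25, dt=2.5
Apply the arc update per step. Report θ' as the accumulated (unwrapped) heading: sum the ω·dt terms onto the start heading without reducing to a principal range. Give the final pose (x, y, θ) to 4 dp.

step 1: θ'=2.0944 (straight) → pose (-0.6875, -3.1752, 2.0944)
step 2: θ'=2.0944 (straight) → pose (0.2500, -4.7990, 2.0944)
step 3: θ'=3.5944 (R=-0.1667) → pose (0.4673, -4.8656, 3.5944)
step 4: θ'=4.2194 (R=1.0000) → pose (0.0238, -5.2915, 4.2194)

(0.0238, -5.2915, 4.2194)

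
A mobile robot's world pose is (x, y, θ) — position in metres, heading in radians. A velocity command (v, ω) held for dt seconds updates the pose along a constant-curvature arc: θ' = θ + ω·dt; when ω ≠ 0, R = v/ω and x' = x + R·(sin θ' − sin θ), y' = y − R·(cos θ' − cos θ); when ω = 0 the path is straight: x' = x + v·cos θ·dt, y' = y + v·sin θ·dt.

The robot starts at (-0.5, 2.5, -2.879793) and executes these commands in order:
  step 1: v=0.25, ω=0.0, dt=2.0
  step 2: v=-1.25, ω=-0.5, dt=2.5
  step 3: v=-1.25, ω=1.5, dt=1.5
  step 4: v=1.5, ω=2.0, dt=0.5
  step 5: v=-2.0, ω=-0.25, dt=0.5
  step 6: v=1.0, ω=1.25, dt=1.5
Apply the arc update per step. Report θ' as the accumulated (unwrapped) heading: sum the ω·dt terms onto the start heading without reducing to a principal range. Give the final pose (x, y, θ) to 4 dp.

(4.0772, 1.5519, 0.8702)

step 1: θ'=-2.8798 (straight) → pose (-0.9830, 2.3706, -2.8798)
step 2: θ'=-4.1298 (R=2.5000) → pose (1.7517, 1.3313, -4.1298)
step 3: θ'=-1.8798 (R=-0.8333) → pose (3.2414, 1.5363, -1.8798)
step 4: θ'=-0.8798 (R=0.7500) → pose (3.3779, 0.8303, -0.8798)
step 5: θ'=-1.0048 (R=8.0000) → pose (2.7904, 1.6387, -1.0048)
step 6: θ'=0.8702 (R=0.8000) → pose (4.0772, 1.5519, 0.8702)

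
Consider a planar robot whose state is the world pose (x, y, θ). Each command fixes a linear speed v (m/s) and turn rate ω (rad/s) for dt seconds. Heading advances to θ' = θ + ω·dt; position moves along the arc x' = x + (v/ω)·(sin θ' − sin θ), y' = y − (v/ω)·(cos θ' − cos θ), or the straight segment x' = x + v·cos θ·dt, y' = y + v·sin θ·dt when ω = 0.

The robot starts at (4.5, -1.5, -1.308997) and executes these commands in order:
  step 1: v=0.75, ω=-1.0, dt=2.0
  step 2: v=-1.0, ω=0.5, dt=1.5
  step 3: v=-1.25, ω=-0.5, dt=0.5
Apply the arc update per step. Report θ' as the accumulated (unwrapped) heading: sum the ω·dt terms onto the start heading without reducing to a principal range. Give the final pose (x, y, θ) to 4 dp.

step 1: θ'=-3.3090 (R=-0.7500) → pose (3.6506, -2.4336, -3.3090)
step 2: θ'=-2.5590 (R=-2.0000) → pose (5.0842, -2.1317, -2.5590)
step 3: θ'=-2.8090 (R=2.5000) → pose (5.6435, -1.8563, -2.8090)

(5.6435, -1.8563, -2.8090)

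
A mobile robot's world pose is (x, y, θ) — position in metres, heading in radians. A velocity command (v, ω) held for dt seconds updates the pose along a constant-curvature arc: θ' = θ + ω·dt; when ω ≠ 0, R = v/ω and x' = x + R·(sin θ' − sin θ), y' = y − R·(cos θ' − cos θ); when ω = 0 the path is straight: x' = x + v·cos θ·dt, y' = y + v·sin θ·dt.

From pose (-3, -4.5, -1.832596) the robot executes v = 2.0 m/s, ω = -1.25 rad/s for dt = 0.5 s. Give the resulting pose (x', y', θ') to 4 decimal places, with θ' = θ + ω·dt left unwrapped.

θ' = -1.8326 + -1.25·0.5 = -2.4576
R = v/ω = 2.0/-1.25 = -1.6000
x' = -3 + -1.6000·(sin -2.4576 − sin -1.8326) = -3.5344
y' = -4.5 − -1.6000·(cos -2.4576 − cos -1.8326) = -5.3260

(-3.5344, -5.3260, -2.4576)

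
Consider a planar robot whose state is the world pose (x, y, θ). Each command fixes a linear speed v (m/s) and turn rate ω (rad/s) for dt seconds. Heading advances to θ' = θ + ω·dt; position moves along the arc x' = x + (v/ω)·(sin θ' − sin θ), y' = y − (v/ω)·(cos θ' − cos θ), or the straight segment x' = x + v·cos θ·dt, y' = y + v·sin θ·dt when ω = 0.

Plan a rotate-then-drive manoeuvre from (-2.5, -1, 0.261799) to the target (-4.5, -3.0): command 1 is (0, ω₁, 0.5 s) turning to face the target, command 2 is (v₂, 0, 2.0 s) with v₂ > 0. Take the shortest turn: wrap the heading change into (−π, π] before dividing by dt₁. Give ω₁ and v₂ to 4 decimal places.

heading to target = atan2(-3−-1, -4.5−-2.5) = -2.3562
Δθ = wrap(-2.3562 − 0.2618) = -2.6180; ω₁ = Δθ/dt₁ = -5.2360
distance = √((-4.5−-2.5)² + (-3−-1)²) = 2.8284; v₂ = distance/dt₂ = 1.4142

ω₁ = -5.2360, v₂ = 1.4142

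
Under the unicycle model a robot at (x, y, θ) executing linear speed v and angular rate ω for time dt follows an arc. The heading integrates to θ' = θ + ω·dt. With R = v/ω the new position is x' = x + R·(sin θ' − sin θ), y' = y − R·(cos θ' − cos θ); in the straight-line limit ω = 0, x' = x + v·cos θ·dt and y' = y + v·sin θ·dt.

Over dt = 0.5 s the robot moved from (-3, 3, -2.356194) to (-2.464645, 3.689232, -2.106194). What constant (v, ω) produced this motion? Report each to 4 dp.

v = -1.7500, ω = 0.5000

Δθ = -2.106194 − -2.356194 = 0.250000
ω = Δθ/dt = 0.250000/0.5 = 0.5000
R = −Δy/(cos θ' − cos θ) = -3.5000
v = R·ω = -3.5000·0.5000 = -1.7500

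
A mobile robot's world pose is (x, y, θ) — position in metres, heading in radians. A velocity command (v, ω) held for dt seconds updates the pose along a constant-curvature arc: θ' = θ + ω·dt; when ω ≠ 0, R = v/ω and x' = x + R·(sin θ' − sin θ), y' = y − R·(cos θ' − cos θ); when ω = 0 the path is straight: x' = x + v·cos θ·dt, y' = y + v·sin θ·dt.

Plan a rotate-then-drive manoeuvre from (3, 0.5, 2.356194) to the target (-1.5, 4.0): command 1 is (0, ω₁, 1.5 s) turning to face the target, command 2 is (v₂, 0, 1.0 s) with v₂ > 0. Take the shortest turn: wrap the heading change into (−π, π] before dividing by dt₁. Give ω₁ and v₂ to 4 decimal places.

ω₁ = 0.0829, v₂ = 5.7009

heading to target = atan2(4−0.5, -1.5−3) = 2.4805
Δθ = wrap(2.4805 − 2.3562) = 0.1244; ω₁ = Δθ/dt₁ = 0.0829
distance = √((-1.5−3)² + (4−0.5)²) = 5.7009; v₂ = distance/dt₂ = 5.7009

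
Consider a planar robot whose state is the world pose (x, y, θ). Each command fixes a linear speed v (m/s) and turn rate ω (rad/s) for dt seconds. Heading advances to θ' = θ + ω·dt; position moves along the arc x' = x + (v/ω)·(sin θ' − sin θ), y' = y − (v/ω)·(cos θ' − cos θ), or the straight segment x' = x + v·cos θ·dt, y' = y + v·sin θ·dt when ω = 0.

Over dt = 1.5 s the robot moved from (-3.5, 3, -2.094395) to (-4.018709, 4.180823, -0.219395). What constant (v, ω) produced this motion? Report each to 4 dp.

Δθ = -0.219395 − -2.094395 = 1.875000
ω = Δθ/dt = 1.875000/1.5 = 1.2500
R = −Δy/(cos θ' − cos θ) = -0.8000
v = R·ω = -0.8000·1.2500 = -1.0000

v = -1.0000, ω = 1.2500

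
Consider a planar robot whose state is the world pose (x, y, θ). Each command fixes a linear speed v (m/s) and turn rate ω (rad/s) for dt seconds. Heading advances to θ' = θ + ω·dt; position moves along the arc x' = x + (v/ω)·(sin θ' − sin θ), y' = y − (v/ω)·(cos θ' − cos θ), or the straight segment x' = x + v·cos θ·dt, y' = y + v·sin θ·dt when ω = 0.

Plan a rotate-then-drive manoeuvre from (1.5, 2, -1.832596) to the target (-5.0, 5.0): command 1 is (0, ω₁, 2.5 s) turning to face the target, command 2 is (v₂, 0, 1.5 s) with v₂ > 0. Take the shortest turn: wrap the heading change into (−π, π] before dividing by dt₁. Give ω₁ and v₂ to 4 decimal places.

ω₁ = -0.6966, v₂ = 4.7726

heading to target = atan2(5−2, -5−1.5) = 2.7092
Δθ = wrap(2.7092 − -1.8326) = -1.7414; ω₁ = Δθ/dt₁ = -0.6966
distance = √((-5−1.5)² + (5−2)²) = 7.1589; v₂ = distance/dt₂ = 4.7726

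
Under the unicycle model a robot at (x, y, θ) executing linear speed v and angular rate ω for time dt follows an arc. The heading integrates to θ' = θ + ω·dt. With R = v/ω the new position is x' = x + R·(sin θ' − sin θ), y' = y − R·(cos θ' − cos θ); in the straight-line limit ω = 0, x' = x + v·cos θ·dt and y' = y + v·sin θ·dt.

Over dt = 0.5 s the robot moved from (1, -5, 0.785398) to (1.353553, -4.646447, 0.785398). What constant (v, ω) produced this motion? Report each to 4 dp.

v = 1.0000, ω = 0.0000

Δθ = 0.785398 − 0.785398 = 0.000000
ω = Δθ/dt = 0.000000/0.5 = 0.0000
ω = 0 → v = (Δx·cos θ + Δy·sin θ)/dt = 1.0000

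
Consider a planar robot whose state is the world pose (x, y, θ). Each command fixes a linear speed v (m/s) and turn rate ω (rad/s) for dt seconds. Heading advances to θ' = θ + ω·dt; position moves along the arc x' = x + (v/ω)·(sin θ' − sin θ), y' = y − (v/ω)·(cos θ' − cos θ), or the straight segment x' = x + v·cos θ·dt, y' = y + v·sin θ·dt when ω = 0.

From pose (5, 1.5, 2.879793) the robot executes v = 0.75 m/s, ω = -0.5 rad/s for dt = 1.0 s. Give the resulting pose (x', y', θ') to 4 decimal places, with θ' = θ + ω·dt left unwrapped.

(4.3529, 1.8635, 2.3798)

θ' = 2.8798 + -0.5·1.0 = 2.3798
R = v/ω = 0.75/-0.5 = -1.5000
x' = 5 + -1.5000·(sin 2.3798 − sin 2.8798) = 4.3529
y' = 1.5 − -1.5000·(cos 2.3798 − cos 2.8798) = 1.8635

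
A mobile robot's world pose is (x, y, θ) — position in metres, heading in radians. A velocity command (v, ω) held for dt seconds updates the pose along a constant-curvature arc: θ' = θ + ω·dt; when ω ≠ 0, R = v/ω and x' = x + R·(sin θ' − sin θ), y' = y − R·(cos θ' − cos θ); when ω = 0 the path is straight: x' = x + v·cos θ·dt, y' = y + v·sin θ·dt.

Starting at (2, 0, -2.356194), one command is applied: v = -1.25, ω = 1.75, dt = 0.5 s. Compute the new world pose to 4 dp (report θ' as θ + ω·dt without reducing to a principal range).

θ' = -2.3562 + 1.75·0.5 = -1.4812
R = v/ω = -1.25/1.75 = -0.7143
x' = 2 + -0.7143·(sin -1.4812 − sin -2.3562) = 2.2063
y' = 0 − -0.7143·(cos -1.4812 − cos -2.3562) = 0.5690

(2.2063, 0.5690, -1.4812)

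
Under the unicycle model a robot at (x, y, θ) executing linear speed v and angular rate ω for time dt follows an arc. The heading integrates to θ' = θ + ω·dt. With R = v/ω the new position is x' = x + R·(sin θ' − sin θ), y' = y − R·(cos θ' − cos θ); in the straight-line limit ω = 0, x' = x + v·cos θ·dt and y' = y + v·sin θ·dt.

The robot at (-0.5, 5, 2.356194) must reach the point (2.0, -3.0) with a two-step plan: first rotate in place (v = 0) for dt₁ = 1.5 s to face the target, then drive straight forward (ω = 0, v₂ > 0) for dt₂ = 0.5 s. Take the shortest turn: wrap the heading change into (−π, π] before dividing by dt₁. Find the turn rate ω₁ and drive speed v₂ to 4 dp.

heading to target = atan2(-3−5, 2−-0.5) = -1.2679
Δθ = wrap(-1.2679 − 2.3562) = 2.6591; ω₁ = Δθ/dt₁ = 1.7727
distance = √((2−-0.5)² + (-3−5)²) = 8.3815; v₂ = distance/dt₂ = 16.7631

ω₁ = 1.7727, v₂ = 16.7631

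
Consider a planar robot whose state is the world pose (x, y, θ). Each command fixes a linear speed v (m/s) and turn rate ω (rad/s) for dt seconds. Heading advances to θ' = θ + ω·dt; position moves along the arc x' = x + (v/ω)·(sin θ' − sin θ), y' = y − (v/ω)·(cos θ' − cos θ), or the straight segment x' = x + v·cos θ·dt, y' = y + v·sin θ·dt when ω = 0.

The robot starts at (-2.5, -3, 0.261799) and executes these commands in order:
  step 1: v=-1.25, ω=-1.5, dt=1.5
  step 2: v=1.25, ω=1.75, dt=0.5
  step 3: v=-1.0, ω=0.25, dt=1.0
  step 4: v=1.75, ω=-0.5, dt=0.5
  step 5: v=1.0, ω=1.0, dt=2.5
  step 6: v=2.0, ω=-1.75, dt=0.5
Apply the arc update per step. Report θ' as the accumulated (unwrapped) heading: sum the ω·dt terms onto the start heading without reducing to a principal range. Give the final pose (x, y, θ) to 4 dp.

step 1: θ'=-1.9882 (R=0.8333) → pose (-3.4775, -1.8572, -1.9882)
step 2: θ'=-1.1132 (R=0.7143) → pose (-3.4653, -2.4624, -1.1132)
step 3: θ'=-0.8632 (R=-4.0000) → pose (-4.0141, -1.6295, -0.8632)
step 4: θ'=-1.1132 (R=-3.5000) → pose (-3.5339, -2.3583, -1.1132)
step 5: θ'=1.3868 (R=1.0000) → pose (-1.6537, -2.0994, 1.3868)
step 6: θ'=0.5118 (R=-1.1429) → pose (-1.0898, -1.3121, 0.5118)

(-1.0898, -1.3121, 0.5118)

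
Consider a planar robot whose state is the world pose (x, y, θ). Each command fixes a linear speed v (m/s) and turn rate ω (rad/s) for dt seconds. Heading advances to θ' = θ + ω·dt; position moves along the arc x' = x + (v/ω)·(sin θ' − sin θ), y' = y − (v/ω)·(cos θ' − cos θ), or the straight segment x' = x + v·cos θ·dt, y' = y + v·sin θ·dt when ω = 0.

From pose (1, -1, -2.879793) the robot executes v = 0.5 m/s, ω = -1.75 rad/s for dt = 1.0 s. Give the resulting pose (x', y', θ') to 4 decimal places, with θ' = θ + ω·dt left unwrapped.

(0.6413, -0.7476, -4.6298)

θ' = -2.8798 + -1.75·1.0 = -4.6298
R = v/ω = 0.5/-1.75 = -0.2857
x' = 1 + -0.2857·(sin -4.6298 − sin -2.8798) = 0.6413
y' = -1 − -0.2857·(cos -4.6298 − cos -2.8798) = -0.7476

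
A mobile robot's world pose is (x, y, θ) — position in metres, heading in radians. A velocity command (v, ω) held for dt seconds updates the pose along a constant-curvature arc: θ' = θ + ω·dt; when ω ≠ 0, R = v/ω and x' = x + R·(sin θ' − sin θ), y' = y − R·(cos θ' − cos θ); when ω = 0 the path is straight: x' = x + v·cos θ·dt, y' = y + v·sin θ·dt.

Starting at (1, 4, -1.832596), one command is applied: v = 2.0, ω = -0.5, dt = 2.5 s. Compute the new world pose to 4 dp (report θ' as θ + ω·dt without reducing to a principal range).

(-2.6279, 1.0422, -3.0826)

θ' = -1.8326 + -0.5·2.5 = -3.0826
R = v/ω = 2.0/-0.5 = -4.0000
x' = 1 + -4.0000·(sin -3.0826 − sin -1.8326) = -2.6279
y' = 4 − -4.0000·(cos -3.0826 − cos -1.8326) = 1.0422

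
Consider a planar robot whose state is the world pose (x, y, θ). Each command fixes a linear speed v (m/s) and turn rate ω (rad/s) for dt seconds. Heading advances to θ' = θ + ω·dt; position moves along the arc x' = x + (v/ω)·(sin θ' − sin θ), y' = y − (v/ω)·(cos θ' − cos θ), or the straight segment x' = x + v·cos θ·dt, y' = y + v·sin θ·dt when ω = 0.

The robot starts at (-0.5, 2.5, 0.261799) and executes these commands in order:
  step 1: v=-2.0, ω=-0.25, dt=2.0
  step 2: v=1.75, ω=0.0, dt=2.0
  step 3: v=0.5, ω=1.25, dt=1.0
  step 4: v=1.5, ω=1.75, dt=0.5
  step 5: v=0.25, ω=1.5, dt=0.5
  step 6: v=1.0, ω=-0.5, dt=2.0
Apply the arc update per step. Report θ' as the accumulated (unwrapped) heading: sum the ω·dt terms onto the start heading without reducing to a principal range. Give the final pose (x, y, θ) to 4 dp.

step 1: θ'=-0.2382 (R=8.0000) → pose (-4.4582, 2.4533, -0.2382)
step 2: θ'=-0.2382 (straight) → pose (-1.0570, 1.6275, -0.2382)
step 3: θ'=1.0118 (R=0.4000) → pose (-0.6235, 1.8040, 1.0118)
step 4: θ'=1.8868 (R=0.8571) → pose (-0.5355, 2.5250, 1.8868)
step 5: θ'=2.6368 (R=0.1667) → pose (-0.6133, 2.6191, 2.6368)
step 6: θ'=1.6368 (R=-2.0000) → pose (-1.6417, 4.2377, 1.6368)

(-1.6417, 4.2377, 1.6368)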